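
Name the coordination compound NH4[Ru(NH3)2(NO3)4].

ammonium diamminetetranitratoruthenate(III)

The 1 ammonium counter-ion carries a total charge of +1, so each complex ion is 1−.
Ligand charges: 2×ammine (neutral), 4×nitrato (-1 each); total -4. So Ru + (-4) = 1−, giving Ru = +3.
Ligands are named alphabetically: ammine before nitrato.
The complex ion is anionic, so ruthenium takes the -ate form ruthenate(III).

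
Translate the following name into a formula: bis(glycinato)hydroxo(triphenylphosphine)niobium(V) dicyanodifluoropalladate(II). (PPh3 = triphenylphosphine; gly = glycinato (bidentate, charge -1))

[Nb(gly)2(OH)(PPh3)][Pd(CN)2F2]

Cation [Nb…]: ligand charges -3, Nb(V) ⇒ ion charge 2+.
Anion [Pd…]: ligand charges -4, Pd(II) ⇒ ion charge 2−.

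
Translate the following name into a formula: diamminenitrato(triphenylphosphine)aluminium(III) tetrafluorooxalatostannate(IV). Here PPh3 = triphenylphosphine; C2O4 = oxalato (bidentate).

Cation [Al…]: ligand charges -1, Al(III) ⇒ ion charge 2+.
Anion [Sn…]: ligand charges -6, Sn(IV) ⇒ ion charge 2−.
One 2+ cation balances one 2− anion.

[Al(NH3)2(NO3)(PPh3)][Sn(C2O4)F4]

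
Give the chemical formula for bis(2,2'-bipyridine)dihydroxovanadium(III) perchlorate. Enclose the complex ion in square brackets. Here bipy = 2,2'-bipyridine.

Ligands: 2 2,2'-bipyridine (bipy, neutral), 2 hydroxo (OH, -1). Ligand charge sum = -2.
With V in oxidation state +3, the complex ion is [V...]^1+.
Charge balance with perchlorate (-1) requires 1 complex ion per 1 perchlorate.

[V(bipy)2(OH)2]ClO4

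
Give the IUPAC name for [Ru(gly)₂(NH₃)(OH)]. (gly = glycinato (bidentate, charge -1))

amminebis(glycinato)hydroxoruthenium(III)

There is no counter-ion, so the complex is neutral overall.
Ligand charges: 2×glycinato (-1 each), 1×hydroxo (-1 each), 1×ammine (neutral); total -3. So Ru + (-3) = 0, giving Ru = +3.
Ligands are named alphabetically: ammine before glycinato before hydroxo.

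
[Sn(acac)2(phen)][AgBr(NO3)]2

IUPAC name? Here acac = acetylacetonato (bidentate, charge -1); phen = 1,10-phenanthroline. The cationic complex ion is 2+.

Both ions are complex: the cation is named first with the plain metal name, the anion second with the -ate form; each ion's ligands are alphabetised independently.
The complex cation is given as 2+; its ligand charges sum to -2, so Sn = +4.
With 2 anions per cation, each anion must be 2/2 = 1−.
Anion: ligand charges sum to -2; for the ion to be 1−, Ag = +1.

bis(acetylacetonato)(1,10-phenanthroline)tin(IV) bromonitratoargentate(I)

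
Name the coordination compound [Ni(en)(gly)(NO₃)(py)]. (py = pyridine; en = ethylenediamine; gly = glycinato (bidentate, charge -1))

(ethylenediamine)(glycinato)nitrato(pyridine)nickel(II)

There is no counter-ion, so the complex is neutral overall.
Ligand charges: 1×pyridine (neutral), 1×ethylenediamine (neutral), 1×glycinato (-1 each), 1×nitrato (-1 each); total -2. So Ni + (-2) = 0, giving Ni = +2.
Ligands are named alphabetically: ethylenediamine before glycinato before nitrato before pyridine.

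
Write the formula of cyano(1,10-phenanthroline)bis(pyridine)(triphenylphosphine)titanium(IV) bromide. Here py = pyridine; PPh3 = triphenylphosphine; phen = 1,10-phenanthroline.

[Ti(CN)(phen)(PPh3)(py)2]Br3

Ligands: 1 cyano (CN, -1), 2 pyridine (py, neutral), 1 triphenylphosphine (PPh3, neutral), 1 1,10-phenanthroline (phen, neutral). Ligand charge sum = -1.
With Ti in oxidation state +4, the complex ion is [Ti...]^3+.
Charge balance with bromide (-1) requires 1 complex ion per 3 bromide.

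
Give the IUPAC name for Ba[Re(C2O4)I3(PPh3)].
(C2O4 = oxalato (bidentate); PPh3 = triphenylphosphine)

The 1 barium counter-ion carries a total charge of +2, so each complex ion is 2−.
Ligand charges: 3×iodo (-1 each), 1×oxalato (-2 each), 1×triphenylphosphine (neutral); total -5. So Re + (-5) = 2−, giving Re = +3.
The complex ion is anionic, so rhenium takes the -ate form rhenate(III).

barium triiodooxalato(triphenylphosphine)rhenate(III)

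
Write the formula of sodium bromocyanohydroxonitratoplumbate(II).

Ligands: 1 cyano (CN, -1), 1 hydroxo (OH, -1), 1 bromo (Br, -1), 1 nitrato (NO3, -1). Ligand charge sum = -4.
With Pb in oxidation state +2, the complex ion is [Pb...]^2−.
Charge balance with sodium (+1) requires 1 complex ion per 2 sodium.

Na2[PbBr(CN)(NO3)(OH)]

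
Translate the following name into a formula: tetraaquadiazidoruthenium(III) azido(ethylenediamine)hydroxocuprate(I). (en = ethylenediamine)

Cation [Ru…]: ligand charges -2, Ru(III) ⇒ ion charge 1+.
Anion [Cu…]: ligand charges -2, Cu(I) ⇒ ion charge 1−.

[Ru(H2O)4(N3)2][Cu(en)(N3)(OH)]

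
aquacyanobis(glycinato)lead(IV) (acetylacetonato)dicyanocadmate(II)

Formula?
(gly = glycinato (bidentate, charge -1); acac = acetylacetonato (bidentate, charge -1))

Cation [Pb…]: ligand charges -3, Pb(IV) ⇒ ion charge 1+.
Anion [Cd…]: ligand charges -3, Cd(II) ⇒ ion charge 1−.

[Pb(CN)(gly)2(H2O)][Cd(acac)(CN)2]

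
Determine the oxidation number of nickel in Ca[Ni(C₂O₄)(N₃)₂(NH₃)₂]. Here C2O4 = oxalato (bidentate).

1 calcium outside the brackets (+2 each) → the complex ion is 2−.
Ligand charges: 2×N3 = -2; 2×NH3 neutral; 1×C2O4 = -2; sum -4.
Ni + (-4) = 2− ⇒ Ni is +2.

+2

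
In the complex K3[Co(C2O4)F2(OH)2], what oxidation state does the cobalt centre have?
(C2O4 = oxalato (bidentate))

+3

3 potassium outside the brackets (+1 each) → the complex ion is 3−.
Ligand charges: 2×OH = -2; 2×F = -2; 1×C2O4 = -2; sum -6.
Co + (-6) = 3− ⇒ Co is +3.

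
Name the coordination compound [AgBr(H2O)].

There is no counter-ion, so the complex is neutral overall.
Ligand charges: 1×bromo (-1 each), 1×aqua (neutral); total -1. So Ag + (-1) = 0, giving Ag = +1.
Ligands are named alphabetically: aqua before bromo.

aquabromosilver(I)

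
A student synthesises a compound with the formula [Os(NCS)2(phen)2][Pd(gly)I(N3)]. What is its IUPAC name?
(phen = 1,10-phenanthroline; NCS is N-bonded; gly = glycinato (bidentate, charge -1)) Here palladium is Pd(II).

Both ions are complex: the cation is named first with the plain metal name, the anion second with the -ate form; each ion's ligands are alphabetised independently.
Pd is given as +2; the anion's ligand charges sum to -3, so the complex anion is 1−.
A 1:1 salt means the cation carries the equal and opposite charge, 1+.
Cation: ligand charges sum to -2; for the ion to be 1+, Os = +3.

diisothiocyanatobis(1,10-phenanthroline)osmium(III) azido(glycinato)iodopalladate(II)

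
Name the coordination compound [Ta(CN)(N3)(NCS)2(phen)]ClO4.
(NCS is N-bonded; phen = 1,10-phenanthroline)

The 1 perchlorate counter-ion carries a total charge of -1, so each complex ion is 1+.
Ligand charges: 1×cyano (-1 each), 2×isothiocyanato (-1 each), 1×azido (-1 each), 1×1,10-phenanthroline (neutral); total -4. So Ta + (-4) = 1+, giving Ta = +5.
Ligands are named alphabetically: azido before cyano before isothiocyanato before phenanthroline.

azidocyanodiisothiocyanato(1,10-phenanthroline)tantalum(V) perchlorate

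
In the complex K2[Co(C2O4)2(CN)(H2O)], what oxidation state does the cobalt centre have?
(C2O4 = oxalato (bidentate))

+3

2 potassium outside the brackets (+1 each) → the complex ion is 2−.
Ligand charges: 1×CN = -1; 1×H2O neutral; 2×C2O4 = -4; sum -5.
Co + (-5) = 2− ⇒ Co is +3.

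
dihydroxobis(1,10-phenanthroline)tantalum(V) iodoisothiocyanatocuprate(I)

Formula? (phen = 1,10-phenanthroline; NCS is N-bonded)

[Ta(OH)2(phen)2][CuI(NCS)]3

Cation [Ta…]: ligand charges -2, Ta(V) ⇒ ion charge 3+.
Anion [Cu…]: ligand charges -2, Cu(I) ⇒ ion charge 1−.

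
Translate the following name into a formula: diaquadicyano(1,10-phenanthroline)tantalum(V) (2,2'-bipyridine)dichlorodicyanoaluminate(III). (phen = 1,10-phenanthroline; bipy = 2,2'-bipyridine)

Cation [Ta…]: ligand charges -2, Ta(V) ⇒ ion charge 3+.
Anion [Al…]: ligand charges -4, Al(III) ⇒ ion charge 1−.

[Ta(CN)2(H2O)2(phen)][Al(bipy)Cl2(CN)2]3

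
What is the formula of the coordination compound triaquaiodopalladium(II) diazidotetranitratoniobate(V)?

Cation [Pd…]: ligand charges -1, Pd(II) ⇒ ion charge 1+.
Anion [Nb…]: ligand charges -6, Nb(V) ⇒ ion charge 1−.
One 1+ cation balances one 1− anion.

[Pd(H2O)3I][Nb(N3)2(NO3)4]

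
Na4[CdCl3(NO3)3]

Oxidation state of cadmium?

4 sodium outside the brackets (+1 each) → the complex ion is 4−.
Ligand charges: 3×Cl = -3; 3×NO3 = -3; sum -6.
Cd + (-6) = 4− ⇒ Cd is +2.

+2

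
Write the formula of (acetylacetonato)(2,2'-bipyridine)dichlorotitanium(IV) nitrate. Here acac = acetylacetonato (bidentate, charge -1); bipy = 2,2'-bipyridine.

Ligands: 2 chloro (Cl, -1), 1 acetylacetonato (acac, -1), 1 2,2'-bipyridine (bipy, neutral). Ligand charge sum = -3.
Charge balance with nitrate (-1) requires 1 complex ion per 1 nitrate.

[Ti(acac)(bipy)Cl2]NO3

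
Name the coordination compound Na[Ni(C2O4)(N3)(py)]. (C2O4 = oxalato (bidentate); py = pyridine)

The 1 sodium counter-ion carries a total charge of +1, so each complex ion is 1−.
Ligand charges: 1×azido (-1 each), 1×oxalato (-2 each), 1×pyridine (neutral); total -3. So Ni + (-3) = 1−, giving Ni = +2.
Ligands are named alphabetically: azido before oxalato before pyridine.
The complex ion is anionic, so nickel takes the -ate form nickelate(II).

sodium azidooxalato(pyridine)nickelate(II)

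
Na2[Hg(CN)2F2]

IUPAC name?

The 2 sodium counter-ions carry a total charge of +2, so each complex ion is 2−.
Ligand charges: 2×fluoro (-1 each), 2×cyano (-1 each); total -4. So Hg + (-4) = 2−, giving Hg = +2.
The complex ion is anionic, so mercury takes the -ate form mercurate(II).

sodium dicyanodifluoromercurate(II)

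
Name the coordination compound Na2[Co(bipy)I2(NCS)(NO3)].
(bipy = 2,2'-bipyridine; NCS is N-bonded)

The 2 sodium counter-ions carry a total charge of +2, so each complex ion is 2−.
Ligand charges: 2×iodo (-1 each), 1×2,2'-bipyridine (neutral), 1×isothiocyanato (-1 each), 1×nitrato (-1 each); total -4. So Co + (-4) = 2−, giving Co = +2.
Ligands are named alphabetically: bipyridine before iodo before isothiocyanato before nitrato.
The complex ion is anionic, so cobalt takes the -ate form cobaltate(II).

sodium (2,2'-bipyridine)diiodoisothiocyanatonitratocobaltate(II)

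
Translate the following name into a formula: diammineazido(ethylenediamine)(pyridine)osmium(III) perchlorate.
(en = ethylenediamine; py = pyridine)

[Os(en)(N3)(NH3)2(py)](ClO4)2

Ligands: 1 azido (N3, -1), 2 ammine (NH3, neutral), 1 ethylenediamine (en, neutral), 1 pyridine (py, neutral). Ligand charge sum = -1.
With Os in oxidation state +3, the complex ion is [Os...]^2+.
Charge balance with perchlorate (-1) requires 1 complex ion per 2 perchlorate.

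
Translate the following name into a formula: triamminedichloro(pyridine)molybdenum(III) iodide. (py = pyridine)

[MoCl2(NH3)3(py)]I

Ligands: 3 ammine (NH3, neutral), 1 pyridine (py, neutral), 2 chloro (Cl, -1). Ligand charge sum = -2.
With Mo in oxidation state +3, the complex ion is [Mo...]^1+.
Charge balance with iodide (-1) requires 1 complex ion per 1 iodide.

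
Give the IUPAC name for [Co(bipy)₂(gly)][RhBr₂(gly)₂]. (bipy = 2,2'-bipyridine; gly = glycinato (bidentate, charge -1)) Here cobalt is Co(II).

Both ions are complex: the cation is named first with the plain metal name, the anion second with the -ate form; each ion's ligands are alphabetised independently.
Co is given as +2; the cation's ligand charges sum to -1, so the complex cation is 1+.
A 1:1 salt means the anion carries the equal and opposite charge, 1−.
Anion: ligand charges sum to -4; for the ion to be 1−, Rh = +3.

bis(2,2'-bipyridine)(glycinato)cobalt(II) dibromobis(glycinato)rhodate(III)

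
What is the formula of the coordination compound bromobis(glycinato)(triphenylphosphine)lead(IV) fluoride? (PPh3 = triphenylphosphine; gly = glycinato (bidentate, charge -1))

[PbBr(gly)2(PPh3)]F

Ligands: 1 triphenylphosphine (PPh3, neutral), 2 glycinato (gly, -1), 1 bromo (Br, -1). Ligand charge sum = -3.
With Pb in oxidation state +4, the complex ion is [Pb...]^1+.
Charge balance with fluoride (-1) requires 1 complex ion per 1 fluoride.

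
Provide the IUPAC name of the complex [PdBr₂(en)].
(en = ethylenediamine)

There is no counter-ion, so the complex is neutral overall.
Ligand charges: 1×ethylenediamine (neutral), 2×bromo (-1 each); total -2. So Pd + (-2) = 0, giving Pd = +2.
Ligands are named alphabetically: bromo before ethylenediamine.

dibromo(ethylenediamine)palladium(II)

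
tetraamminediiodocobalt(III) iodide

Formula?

[CoI2(NH3)4]I

Ligands: 4 ammine (NH3, neutral), 2 iodo (I, -1). Ligand charge sum = -2.
With Co in oxidation state +3, the complex ion is [Co...]^1+.
Charge balance with iodide (-1) requires 1 complex ion per 1 iodide.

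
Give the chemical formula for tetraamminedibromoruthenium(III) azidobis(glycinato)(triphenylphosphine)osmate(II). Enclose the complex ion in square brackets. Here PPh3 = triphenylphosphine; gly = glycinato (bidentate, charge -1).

Cation [Ru…]: ligand charges -2, Ru(III) ⇒ ion charge 1+.
Anion [Os…]: ligand charges -3, Os(II) ⇒ ion charge 1−.
One 1+ cation balances one 1− anion.

[RuBr2(NH3)4][Os(gly)2(N3)(PPh3)]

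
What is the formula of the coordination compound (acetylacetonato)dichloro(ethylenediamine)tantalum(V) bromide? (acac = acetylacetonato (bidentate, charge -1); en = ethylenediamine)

Ligands: 1 acetylacetonato (acac, -1), 2 chloro (Cl, -1), 1 ethylenediamine (en, neutral). Ligand charge sum = -3.
With Ta in oxidation state +5, the complex ion is [Ta...]^2+.
Charge balance with bromide (-1) requires 1 complex ion per 2 bromide.

[Ta(acac)Cl2(en)]Br2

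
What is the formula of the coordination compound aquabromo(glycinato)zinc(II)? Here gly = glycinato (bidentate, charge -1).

Ligands: 1 glycinato (gly, -1), 1 aqua (H2O, neutral), 1 bromo (Br, -1). Ligand charge sum = -2.
With Zn in oxidation state +2, the complex ion is [Zn...].

[ZnBr(gly)(H2O)]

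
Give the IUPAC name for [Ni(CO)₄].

There is no counter-ion, so the complex is neutral overall.
Ligand charges: 4×carbonyl (neutral); total 0. So Ni + (0) = 0, giving Ni = 0.

tetracarbonylnickel(0)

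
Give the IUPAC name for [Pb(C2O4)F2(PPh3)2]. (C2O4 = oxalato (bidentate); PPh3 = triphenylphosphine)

difluorooxalatobis(triphenylphosphine)lead(IV)

There is no counter-ion, so the complex is neutral overall.
Ligand charges: 1×oxalato (-2 each), 2×fluoro (-1 each), 2×triphenylphosphine (neutral); total -4. So Pb + (-4) = 0, giving Pb = +4.
Ligands are named alphabetically: fluoro before oxalato before triphenylphosphine.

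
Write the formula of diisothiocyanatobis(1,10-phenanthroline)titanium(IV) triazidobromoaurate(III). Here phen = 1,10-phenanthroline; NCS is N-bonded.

Cation [Ti…]: ligand charges -2, Ti(IV) ⇒ ion charge 2+.
Anion [Au…]: ligand charges -4, Au(III) ⇒ ion charge 1−.
One 2+ cation requires 2 of the 1− anion.

[Ti(NCS)2(phen)2][AuBr(N3)3]2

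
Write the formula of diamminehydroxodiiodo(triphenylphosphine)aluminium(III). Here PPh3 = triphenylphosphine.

Ligands: 1 hydroxo (OH, -1), 2 iodo (I, -1), 2 ammine (NH3, neutral), 1 triphenylphosphine (PPh3, neutral). Ligand charge sum = -3.
With Al in oxidation state +3, the complex ion is [Al...].

[AlI2(NH3)2(OH)(PPh3)]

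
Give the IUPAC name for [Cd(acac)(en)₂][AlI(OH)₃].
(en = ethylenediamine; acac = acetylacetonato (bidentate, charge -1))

(acetylacetonato)bis(ethylenediamine)cadmium(II) trihydroxoiodoaluminate(III)

Both ions are complex: the cation is named first with the plain metal name, the anion second with the -ate form; each ion's ligands are alphabetised independently.
Aluminium is always +3 in its complexes; the anion's ligand charges sum to -4, so the complex anion is 1−.
A 1:1 salt means the cation carries the equal and opposite charge, 1+.
Cation: ligand charges sum to -1; for the ion to be 1+, Cd = +2.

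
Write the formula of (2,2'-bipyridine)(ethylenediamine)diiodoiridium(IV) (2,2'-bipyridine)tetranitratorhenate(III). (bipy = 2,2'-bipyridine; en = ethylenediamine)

[Ir(bipy)(en)I2][Re(bipy)(NO3)4]2

Cation [Ir…]: ligand charges -2, Ir(IV) ⇒ ion charge 2+.
Anion [Re…]: ligand charges -4, Re(III) ⇒ ion charge 1−.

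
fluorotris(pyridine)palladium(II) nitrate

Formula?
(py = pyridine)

Ligands: 3 pyridine (py, neutral), 1 fluoro (F, -1). Ligand charge sum = -1.
With Pd in oxidation state +2, the complex ion is [Pd...]^1+.
Charge balance with nitrate (-1) requires 1 complex ion per 1 nitrate.

[PdF(py)3]NO3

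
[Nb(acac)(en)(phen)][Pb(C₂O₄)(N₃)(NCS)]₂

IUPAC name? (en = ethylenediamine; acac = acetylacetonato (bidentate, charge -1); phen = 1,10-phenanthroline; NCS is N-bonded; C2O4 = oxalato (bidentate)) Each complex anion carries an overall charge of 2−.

Both ions are complex: the cation is named first with the plain metal name, the anion second with the -ate form; each ion's ligands are alphabetised independently.
The complex anion is given as 2−; its ligand charges sum to -4, so Pb = +2.
With 2 anions per cation, the cation must be 2×2 = 4+.
Cation: ligand charges sum to -1; for the ion to be 4+, Nb = +5.

(acetylacetonato)(ethylenediamine)(1,10-phenanthroline)niobium(V) azidoisothiocyanatooxalatoplumbate(II)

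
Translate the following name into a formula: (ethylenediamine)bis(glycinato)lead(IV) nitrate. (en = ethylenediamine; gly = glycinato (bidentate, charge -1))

Ligands: 1 ethylenediamine (en, neutral), 2 glycinato (gly, -1). Ligand charge sum = -2.
With Pb in oxidation state +4, the complex ion is [Pb...]^2+.
Charge balance with nitrate (-1) requires 1 complex ion per 2 nitrate.

[Pb(en)(gly)2](NO3)2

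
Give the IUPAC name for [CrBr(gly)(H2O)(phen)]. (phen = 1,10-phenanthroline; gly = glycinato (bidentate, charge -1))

There is no counter-ion, so the complex is neutral overall.
Ligand charges: 1×1,10-phenanthroline (neutral), 1×aqua (neutral), 1×bromo (-1 each), 1×glycinato (-1 each); total -2. So Cr + (-2) = 0, giving Cr = +2.
Ligands are named alphabetically: aqua before bromo before glycinato before phenanthroline.

aquabromo(glycinato)(1,10-phenanthroline)chromium(II)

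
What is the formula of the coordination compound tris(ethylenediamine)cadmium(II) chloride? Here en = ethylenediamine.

[Cd(en)3]Cl2

Ligands: 3 ethylenediamine (en, neutral). Ligand charge sum = 0.
Charge balance with chloride (-1) requires 1 complex ion per 2 chloride.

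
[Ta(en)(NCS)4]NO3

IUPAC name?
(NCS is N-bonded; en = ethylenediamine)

(ethylenediamine)tetraisothiocyanatotantalum(V) nitrate

The 1 nitrate counter-ion carries a total charge of -1, so each complex ion is 1+.
Ligand charges: 4×isothiocyanato (-1 each), 1×ethylenediamine (neutral); total -4. So Ta + (-4) = 1+, giving Ta = +5.
Ligands are named alphabetically: ethylenediamine before isothiocyanato.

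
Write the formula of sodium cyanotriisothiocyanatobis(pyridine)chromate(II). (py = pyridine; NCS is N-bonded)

Ligands: 2 pyridine (py, neutral), 3 isothiocyanato (NCS, -1), 1 cyano (CN, -1). Ligand charge sum = -4.
With Cr in oxidation state +2, the complex ion is [Cr...]^2−.
Charge balance with sodium (+1) requires 1 complex ion per 2 sodium.

Na2[Cr(CN)(NCS)3(py)2]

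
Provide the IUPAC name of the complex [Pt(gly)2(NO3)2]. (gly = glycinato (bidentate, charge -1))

bis(glycinato)dinitratoplatinum(IV)

There is no counter-ion, so the complex is neutral overall.
Ligand charges: 2×glycinato (-1 each), 2×nitrato (-1 each); total -4. So Pt + (-4) = 0, giving Pt = +4.
Ligands are named alphabetically: glycinato before nitrato.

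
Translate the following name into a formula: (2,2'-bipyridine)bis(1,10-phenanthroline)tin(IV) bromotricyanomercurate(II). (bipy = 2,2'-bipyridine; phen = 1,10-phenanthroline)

Cation [Sn…]: ligand charges 0, Sn(IV) ⇒ ion charge 4+.
Anion [Hg…]: ligand charges -4, Hg(II) ⇒ ion charge 2−.
One 4+ cation requires 2 of the 2− anion.

[Sn(bipy)(phen)2][HgBr(CN)3]2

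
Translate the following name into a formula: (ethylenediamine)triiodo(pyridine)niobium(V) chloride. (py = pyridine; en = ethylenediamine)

Ligands: 1 pyridine (py, neutral), 3 iodo (I, -1), 1 ethylenediamine (en, neutral). Ligand charge sum = -3.
With Nb in oxidation state +5, the complex ion is [Nb...]^2+.
Charge balance with chloride (-1) requires 1 complex ion per 2 chloride.

[Nb(en)I3(py)]Cl2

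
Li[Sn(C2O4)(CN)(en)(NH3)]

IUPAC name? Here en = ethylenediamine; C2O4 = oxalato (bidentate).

The 1 lithium counter-ion carries a total charge of +1, so each complex ion is 1−.
Ligand charges: 1×ethylenediamine (neutral), 1×oxalato (-2 each), 1×ammine (neutral), 1×cyano (-1 each); total -3. So Sn + (-3) = 1−, giving Sn = +2.
Ligands are named alphabetically: ammine before cyano before ethylenediamine before oxalato.
The complex ion is anionic, so tin takes the -ate form stannate(II).

lithium amminecyano(ethylenediamine)oxalatostannate(II)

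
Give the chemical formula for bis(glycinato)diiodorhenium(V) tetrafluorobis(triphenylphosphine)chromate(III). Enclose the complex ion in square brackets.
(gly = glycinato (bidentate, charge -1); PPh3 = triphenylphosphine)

[Re(gly)2I2][CrF4(PPh3)2]

Cation [Re…]: ligand charges -4, Re(V) ⇒ ion charge 1+.
Anion [Cr…]: ligand charges -4, Cr(III) ⇒ ion charge 1−.
One 1+ cation balances one 1− anion.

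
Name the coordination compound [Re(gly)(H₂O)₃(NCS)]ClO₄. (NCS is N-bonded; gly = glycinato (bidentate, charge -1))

triaqua(glycinato)isothiocyanatorhenium(III) perchlorate

The 1 perchlorate counter-ion carries a total charge of -1, so each complex ion is 1+.
Ligand charges: 3×aqua (neutral), 1×isothiocyanato (-1 each), 1×glycinato (-1 each); total -2. So Re + (-2) = 1+, giving Re = +3.
Ligands are named alphabetically: aqua before glycinato before isothiocyanato.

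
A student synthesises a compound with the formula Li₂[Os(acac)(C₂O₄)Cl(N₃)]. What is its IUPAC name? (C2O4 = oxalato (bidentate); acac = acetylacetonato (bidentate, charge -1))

lithium (acetylacetonato)azidochlorooxalatoosmate(III)

The 2 lithium counter-ions carry a total charge of +2, so each complex ion is 2−.
Ligand charges: 1×azido (-1 each), 1×oxalato (-2 each), 1×acetylacetonato (-1 each), 1×chloro (-1 each); total -5. So Os + (-5) = 2−, giving Os = +3.
Ligands are named alphabetically: acetylacetonato before azido before chloro before oxalato.
The complex ion is anionic, so osmium takes the -ate form osmate(III).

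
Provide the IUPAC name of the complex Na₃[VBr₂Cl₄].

The 3 sodium counter-ions carry a total charge of +3, so each complex ion is 3−.
Ligand charges: 4×chloro (-1 each), 2×bromo (-1 each); total -6. So V + (-6) = 3−, giving V = +3.
The complex ion is anionic, so vanadium takes the -ate form vanadate(III).

sodium dibromotetrachlorovanadate(III)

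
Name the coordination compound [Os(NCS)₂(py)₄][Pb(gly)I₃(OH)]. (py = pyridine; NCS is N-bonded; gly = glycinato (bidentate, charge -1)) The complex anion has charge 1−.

Both ions are complex: the cation is named first with the plain metal name, the anion second with the -ate form; each ion's ligands are alphabetised independently.
The complex anion is given as 1−; its ligand charges sum to -5, so Pb = +4.
A 1:1 salt means the cation carries the equal and opposite charge, 1+.
Cation: ligand charges sum to -2; for the ion to be 1+, Os = +3.

diisothiocyanatotetrakis(pyridine)osmium(III) (glycinato)hydroxotriiodoplumbate(IV)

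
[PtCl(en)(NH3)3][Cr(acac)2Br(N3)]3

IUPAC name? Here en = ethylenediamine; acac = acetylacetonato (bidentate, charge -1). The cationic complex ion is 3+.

triamminechloro(ethylenediamine)platinum(IV) bis(acetylacetonato)azidobromochromate(III)

The complex cation is given as 3+; its ligand charges sum to -1, so Pt = +4.
With 3 anions per cation, each anion must be 3/3 = 1−.
Anion: ligand charges sum to -4; for the ion to be 1−, Cr = +3.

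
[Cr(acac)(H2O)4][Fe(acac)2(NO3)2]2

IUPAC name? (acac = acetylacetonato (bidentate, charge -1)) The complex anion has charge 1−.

Both ions are complex: the cation is named first with the plain metal name, the anion second with the -ate form; each ion's ligands are alphabetised independently.
The complex anion is given as 1−; its ligand charges sum to -4, so Fe = +3.
With 2 anions per cation, the cation must be 2×1 = 2+.
Cation: ligand charges sum to -1; for the ion to be 2+, Cr = +3.

(acetylacetonato)tetraaquachromium(III) bis(acetylacetonato)dinitratoferrate(III)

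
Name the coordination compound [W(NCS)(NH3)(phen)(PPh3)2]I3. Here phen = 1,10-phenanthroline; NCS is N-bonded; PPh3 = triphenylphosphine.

The 3 iodide counter-ions carry a total charge of -3, so each complex ion is 3+.
Ligand charges: 1×ammine (neutral), 1×1,10-phenanthroline (neutral), 1×isothiocyanato (-1 each), 2×triphenylphosphine (neutral); total -1. So W + (-1) = 3+, giving W = +4.
Ligands are named alphabetically: ammine before isothiocyanato before phenanthroline before triphenylphosphine.

ammineisothiocyanato(1,10-phenanthroline)bis(triphenylphosphine)tungsten(IV) iodide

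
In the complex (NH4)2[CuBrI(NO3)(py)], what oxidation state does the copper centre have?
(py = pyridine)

2 ammonium outside the brackets (+1 each) → the complex ion is 2−.
Ligand charges: 1×I = -1; 1×Br = -1; 1×NO3 = -1; 1×py neutral; sum -3.
Cu + (-3) = 2− ⇒ Cu is +1.

+1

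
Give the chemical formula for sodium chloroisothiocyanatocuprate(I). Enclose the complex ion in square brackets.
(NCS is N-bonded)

Ligands: 1 isothiocyanato (NCS, -1), 1 chloro (Cl, -1). Ligand charge sum = -2.
Charge balance with sodium (+1) requires 1 complex ion per 1 sodium.

Na[CuCl(NCS)]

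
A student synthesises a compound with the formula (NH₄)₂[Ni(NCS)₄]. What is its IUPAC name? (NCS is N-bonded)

ammonium tetraisothiocyanatonickelate(II)

The 2 ammonium counter-ions carry a total charge of +2, so each complex ion is 2−.
Ligand charges: 4×isothiocyanato (-1 each); total -4. So Ni + (-4) = 2−, giving Ni = +2.
The complex ion is anionic, so nickel takes the -ate form nickelate(II).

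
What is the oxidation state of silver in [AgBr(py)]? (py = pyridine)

+1

No counter-ion: the bracketed complex is neutral.
Ligand charges: 1×py neutral; 1×Br = -1; sum -1.
Ag + (-1) = 0 ⇒ Ag is +1.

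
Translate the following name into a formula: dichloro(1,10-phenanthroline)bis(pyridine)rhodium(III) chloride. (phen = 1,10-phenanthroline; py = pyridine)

[RhCl2(phen)(py)2]Cl

Ligands: 1 1,10-phenanthroline (phen, neutral), 2 chloro (Cl, -1), 2 pyridine (py, neutral). Ligand charge sum = -2.
With Rh in oxidation state +3, the complex ion is [Rh...]^1+.
Charge balance with chloride (-1) requires 1 complex ion per 1 chloride.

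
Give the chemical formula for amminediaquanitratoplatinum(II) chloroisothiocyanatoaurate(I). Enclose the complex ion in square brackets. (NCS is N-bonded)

[Pt(H2O)2(NH3)(NO3)][AuCl(NCS)]

Cation [Pt…]: ligand charges -1, Pt(II) ⇒ ion charge 1+.
Anion [Au…]: ligand charges -2, Au(I) ⇒ ion charge 1−.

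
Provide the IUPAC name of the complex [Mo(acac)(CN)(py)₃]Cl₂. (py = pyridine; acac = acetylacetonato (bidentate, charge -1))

(acetylacetonato)cyanotris(pyridine)molybdenum(IV) chloride

The 2 chloride counter-ions carry a total charge of -2, so each complex ion is 2+.
Ligand charges: 1×cyano (-1 each), 3×pyridine (neutral), 1×acetylacetonato (-1 each); total -2. So Mo + (-2) = 2+, giving Mo = +4.
Ligands are named alphabetically: acetylacetonato before cyano before pyridine.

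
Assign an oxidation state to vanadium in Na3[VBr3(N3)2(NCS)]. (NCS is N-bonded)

3 sodium outside the brackets (+1 each) → the complex ion is 3−.
Ligand charges: 3×Br = -3; 1×NCS = -1; 2×N3 = -2; sum -6.
V + (-6) = 3− ⇒ V is +3.

+3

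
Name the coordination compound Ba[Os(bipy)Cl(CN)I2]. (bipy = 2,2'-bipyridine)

barium (2,2'-bipyridine)chlorocyanodiiodoosmate(II)

The 1 barium counter-ion carries a total charge of +2, so each complex ion is 2−.
Ligand charges: 1×chloro (-1 each), 2×iodo (-1 each), 1×2,2'-bipyridine (neutral), 1×cyano (-1 each); total -4. So Os + (-4) = 2−, giving Os = +2.
Ligands are named alphabetically: bipyridine before chloro before cyano before iodo.
The complex ion is anionic, so osmium takes the -ate form osmate(II).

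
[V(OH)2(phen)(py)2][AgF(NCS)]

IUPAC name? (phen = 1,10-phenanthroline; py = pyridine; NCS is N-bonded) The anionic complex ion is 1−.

dihydroxo(1,10-phenanthroline)bis(pyridine)vanadium(III) fluoroisothiocyanatoargentate(I)

Both ions are complex: the cation is named first with the plain metal name, the anion second with the -ate form; each ion's ligands are alphabetised independently.
The complex anion is given as 1−; its ligand charges sum to -2, so Ag = +1.
A 1:1 salt means the cation carries the equal and opposite charge, 1+.
Cation: ligand charges sum to -2; for the ion to be 1+, V = +3.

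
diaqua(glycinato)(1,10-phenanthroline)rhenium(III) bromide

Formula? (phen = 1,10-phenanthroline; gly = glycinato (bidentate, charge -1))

Ligands: 1 1,10-phenanthroline (phen, neutral), 1 glycinato (gly, -1), 2 aqua (H2O, neutral). Ligand charge sum = -1.
With Re in oxidation state +3, the complex ion is [Re...]^2+.
Charge balance with bromide (-1) requires 1 complex ion per 2 bromide.

[Re(gly)(H2O)2(phen)]Br2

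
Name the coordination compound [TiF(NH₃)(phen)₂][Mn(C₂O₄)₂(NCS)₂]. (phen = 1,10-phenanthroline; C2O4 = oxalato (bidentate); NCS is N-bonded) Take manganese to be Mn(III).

amminefluorobis(1,10-phenanthroline)titanium(IV) diisothiocyanatodioxalatomanganate(III)

Mn is given as +3; the anion's ligand charges sum to -6, so the complex anion is 3−.
A 1:1 salt means the cation carries the equal and opposite charge, 3+.
Cation: ligand charges sum to -1; for the ion to be 3+, Ti = +4.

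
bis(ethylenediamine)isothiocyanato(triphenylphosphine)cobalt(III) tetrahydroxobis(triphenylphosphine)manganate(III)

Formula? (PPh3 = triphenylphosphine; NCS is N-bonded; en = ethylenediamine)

Cation [Co…]: ligand charges -1, Co(III) ⇒ ion charge 2+.
Anion [Mn…]: ligand charges -4, Mn(III) ⇒ ion charge 1−.
One 2+ cation requires 2 of the 1− anion.

[Co(en)2(NCS)(PPh3)][Mn(OH)4(PPh3)2]2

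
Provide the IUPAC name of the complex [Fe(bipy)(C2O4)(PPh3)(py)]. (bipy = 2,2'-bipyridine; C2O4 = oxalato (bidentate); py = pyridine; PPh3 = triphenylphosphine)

There is no counter-ion, so the complex is neutral overall.
Ligand charges: 1×2,2'-bipyridine (neutral), 1×oxalato (-2 each), 1×pyridine (neutral), 1×triphenylphosphine (neutral); total -2. So Fe + (-2) = 0, giving Fe = +2.
Ligands are named alphabetically: bipyridine before oxalato before pyridine before triphenylphosphine.

(2,2'-bipyridine)oxalato(pyridine)(triphenylphosphine)iron(II)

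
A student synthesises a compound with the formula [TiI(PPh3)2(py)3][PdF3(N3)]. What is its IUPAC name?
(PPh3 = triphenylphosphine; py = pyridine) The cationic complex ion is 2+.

Both ions are complex: the cation is named first with the plain metal name, the anion second with the -ate form; each ion's ligands are alphabetised independently.
The complex cation is given as 2+; its ligand charges sum to -1, so Ti = +3.
A 1:1 salt means the anion carries the equal and opposite charge, 2−.
Anion: ligand charges sum to -4; for the ion to be 2−, Pd = +2.

iodotris(pyridine)bis(triphenylphosphine)titanium(III) azidotrifluoropalladate(II)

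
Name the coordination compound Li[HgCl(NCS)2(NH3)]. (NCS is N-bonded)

The 1 lithium counter-ion carries a total charge of +1, so each complex ion is 1−.
Ligand charges: 2×isothiocyanato (-1 each), 1×ammine (neutral), 1×chloro (-1 each); total -3. So Hg + (-3) = 1−, giving Hg = +2.
The complex ion is anionic, so mercury takes the -ate form mercurate(II).

lithium amminechlorodiisothiocyanatomercurate(II)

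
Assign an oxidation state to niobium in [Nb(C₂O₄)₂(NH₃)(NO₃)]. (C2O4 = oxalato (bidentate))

No counter-ion: the bracketed complex is neutral.
Ligand charges: 1×NH3 neutral; 2×C2O4 = -4; 1×NO3 = -1; sum -5.
Nb + (-5) = 0 ⇒ Nb is +5.

+5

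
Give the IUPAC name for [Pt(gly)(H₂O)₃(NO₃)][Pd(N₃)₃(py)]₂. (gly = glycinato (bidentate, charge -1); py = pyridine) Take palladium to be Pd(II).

triaqua(glycinato)nitratoplatinum(IV) triazido(pyridine)palladate(II)

Both ions are complex: the cation is named first with the plain metal name, the anion second with the -ate form; each ion's ligands are alphabetised independently.
Pd is given as +2; the anion's ligand charges sum to -3, so the complex anion is 1−.
With 2 anions per cation, the cation must be 2×1 = 2+.
Cation: ligand charges sum to -2; for the ion to be 2+, Pt = +4.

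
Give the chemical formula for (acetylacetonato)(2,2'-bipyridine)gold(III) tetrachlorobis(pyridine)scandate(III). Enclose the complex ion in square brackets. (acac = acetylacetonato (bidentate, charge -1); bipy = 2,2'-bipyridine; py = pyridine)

Cation [Au…]: ligand charges -1, Au(III) ⇒ ion charge 2+.
Anion [Sc…]: ligand charges -4, Sc(III) ⇒ ion charge 1−.
One 2+ cation requires 2 of the 1− anion.

[Au(acac)(bipy)][ScCl4(py)2]2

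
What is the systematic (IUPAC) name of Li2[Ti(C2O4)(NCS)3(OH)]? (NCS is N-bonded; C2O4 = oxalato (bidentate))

The 2 lithium counter-ions carry a total charge of +2, so each complex ion is 2−.
Ligand charges: 1×hydroxo (-1 each), 3×isothiocyanato (-1 each), 1×oxalato (-2 each); total -6. So Ti + (-6) = 2−, giving Ti = +4.
Ligands are named alphabetically: hydroxo before isothiocyanato before oxalato.
The complex ion is anionic, so titanium takes the -ate form titanate(IV).

lithium hydroxotriisothiocyanatooxalatotitanate(IV)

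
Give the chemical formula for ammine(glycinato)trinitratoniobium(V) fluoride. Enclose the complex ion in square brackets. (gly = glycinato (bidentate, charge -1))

[Nb(gly)(NH3)(NO3)3]F

Ligands: 1 ammine (NH3, neutral), 1 glycinato (gly, -1), 3 nitrato (NO3, -1). Ligand charge sum = -4.
With Nb in oxidation state +5, the complex ion is [Nb...]^1+.
Charge balance with fluoride (-1) requires 1 complex ion per 1 fluoride.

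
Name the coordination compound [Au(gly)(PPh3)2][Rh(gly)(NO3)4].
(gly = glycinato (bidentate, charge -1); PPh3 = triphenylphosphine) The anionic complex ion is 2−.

(glycinato)bis(triphenylphosphine)gold(III) (glycinato)tetranitratorhodate(III)

Both ions are complex: the cation is named first with the plain metal name, the anion second with the -ate form; each ion's ligands are alphabetised independently.
The complex anion is given as 2−; its ligand charges sum to -5, so Rh = +3.
A 1:1 salt means the cation carries the equal and opposite charge, 2+.
Cation: ligand charges sum to -1; for the ion to be 2+, Au = +3.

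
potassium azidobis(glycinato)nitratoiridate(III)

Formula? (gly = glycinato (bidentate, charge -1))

Ligands: 1 azido (N3, -1), 2 glycinato (gly, -1), 1 nitrato (NO3, -1). Ligand charge sum = -4.
With Ir in oxidation state +3, the complex ion is [Ir...]^1−.
Charge balance with potassium (+1) requires 1 complex ion per 1 potassium.

K[Ir(gly)2(N3)(NO3)]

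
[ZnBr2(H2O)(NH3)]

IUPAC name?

There is no counter-ion, so the complex is neutral overall.
Ligand charges: 1×aqua (neutral), 1×ammine (neutral), 2×bromo (-1 each); total -2. So Zn + (-2) = 0, giving Zn = +2.
Ligands are named alphabetically: ammine before aqua before bromo.

ammineaquadibromozinc(II)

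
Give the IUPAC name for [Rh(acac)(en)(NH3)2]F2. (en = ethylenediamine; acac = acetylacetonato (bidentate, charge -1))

(acetylacetonato)diammine(ethylenediamine)rhodium(III) fluoride

The 2 fluoride counter-ions carry a total charge of -2, so each complex ion is 2+.
Ligand charges: 1×ethylenediamine (neutral), 1×acetylacetonato (-1 each), 2×ammine (neutral); total -1. So Rh + (-1) = 2+, giving Rh = +3.
Ligands are named alphabetically: acetylacetonato before ammine before ethylenediamine.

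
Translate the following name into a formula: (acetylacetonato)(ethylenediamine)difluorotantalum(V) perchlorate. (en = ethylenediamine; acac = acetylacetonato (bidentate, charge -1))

[Ta(acac)(en)F2](ClO4)2

Ligands: 2 fluoro (F, -1), 1 ethylenediamine (en, neutral), 1 acetylacetonato (acac, -1). Ligand charge sum = -3.
With Ta in oxidation state +5, the complex ion is [Ta...]^2+.
Charge balance with perchlorate (-1) requires 1 complex ion per 2 perchlorate.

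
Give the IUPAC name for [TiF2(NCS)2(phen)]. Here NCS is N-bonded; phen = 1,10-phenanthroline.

difluorodiisothiocyanato(1,10-phenanthroline)titanium(IV)

There is no counter-ion, so the complex is neutral overall.
Ligand charges: 2×isothiocyanato (-1 each), 2×fluoro (-1 each), 1×1,10-phenanthroline (neutral); total -4. So Ti + (-4) = 0, giving Ti = +4.
Ligands are named alphabetically: fluoro before isothiocyanato before phenanthroline.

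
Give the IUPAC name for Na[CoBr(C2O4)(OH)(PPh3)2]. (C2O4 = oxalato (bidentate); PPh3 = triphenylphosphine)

The 1 sodium counter-ion carries a total charge of +1, so each complex ion is 1−.
Ligand charges: 1×hydroxo (-1 each), 1×oxalato (-2 each), 1×bromo (-1 each), 2×triphenylphosphine (neutral); total -4. So Co + (-4) = 1−, giving Co = +3.
The complex ion is anionic, so cobalt takes the -ate form cobaltate(III).

sodium bromohydroxooxalatobis(triphenylphosphine)cobaltate(III)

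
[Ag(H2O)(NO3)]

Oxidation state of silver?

+1

No counter-ion: the bracketed complex is neutral.
Ligand charges: 1×NO3 = -1; 1×H2O neutral; sum -1.
Ag + (-1) = 0 ⇒ Ag is +1.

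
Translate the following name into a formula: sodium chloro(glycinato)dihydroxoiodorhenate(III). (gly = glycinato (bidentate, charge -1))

Ligands: 1 chloro (Cl, -1), 1 glycinato (gly, -1), 2 hydroxo (OH, -1), 1 iodo (I, -1). Ligand charge sum = -5.
With Re in oxidation state +3, the complex ion is [Re...]^2−.
Charge balance with sodium (+1) requires 1 complex ion per 2 sodium.

Na2[ReCl(gly)I(OH)2]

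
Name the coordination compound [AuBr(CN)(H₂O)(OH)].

aquabromocyanohydroxogold(III)

There is no counter-ion, so the complex is neutral overall.
Ligand charges: 1×aqua (neutral), 1×hydroxo (-1 each), 1×bromo (-1 each), 1×cyano (-1 each); total -3. So Au + (-3) = 0, giving Au = +3.
Ligands are named alphabetically: aqua before bromo before cyano before hydroxo.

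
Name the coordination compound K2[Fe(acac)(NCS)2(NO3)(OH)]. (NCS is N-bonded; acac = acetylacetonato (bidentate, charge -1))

potassium (acetylacetonato)hydroxodiisothiocyanatonitratoferrate(III)

The 2 potassium counter-ions carry a total charge of +2, so each complex ion is 2−.
Ligand charges: 2×isothiocyanato (-1 each), 1×acetylacetonato (-1 each), 1×nitrato (-1 each), 1×hydroxo (-1 each); total -5. So Fe + (-5) = 2−, giving Fe = +3.
Ligands are named alphabetically: acetylacetonato before hydroxo before isothiocyanato before nitrato.
The complex ion is anionic, so iron takes the -ate form ferrate(III).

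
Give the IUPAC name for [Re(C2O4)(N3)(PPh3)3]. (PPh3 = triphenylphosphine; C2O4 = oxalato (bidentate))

azidooxalatotris(triphenylphosphine)rhenium(III)

There is no counter-ion, so the complex is neutral overall.
Ligand charges: 3×triphenylphosphine (neutral), 1×azido (-1 each), 1×oxalato (-2 each); total -3. So Re + (-3) = 0, giving Re = +3.
Ligands are named alphabetically: azido before oxalato before triphenylphosphine.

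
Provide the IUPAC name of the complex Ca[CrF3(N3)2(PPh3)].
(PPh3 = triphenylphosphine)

calcium diazidotrifluoro(triphenylphosphine)chromate(III)

The 1 calcium counter-ion carries a total charge of +2, so each complex ion is 2−.
Ligand charges: 3×fluoro (-1 each), 2×azido (-1 each), 1×triphenylphosphine (neutral); total -5. So Cr + (-5) = 2−, giving Cr = +3.
Ligands are named alphabetically: azido before fluoro before triphenylphosphine.
The complex ion is anionic, so chromium takes the -ate form chromate(III).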